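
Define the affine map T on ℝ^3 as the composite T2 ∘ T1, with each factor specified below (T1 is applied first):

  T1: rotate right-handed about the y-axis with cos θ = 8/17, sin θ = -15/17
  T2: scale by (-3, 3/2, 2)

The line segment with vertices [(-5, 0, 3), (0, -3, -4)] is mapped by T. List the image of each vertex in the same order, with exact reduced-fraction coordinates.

image vertices: (15, 0, -6), (-180/17, -9/2, -64/17)

T1 rotate right-handed about the y-axis with cos θ = 8/17, sin θ = -15/17: (-5, 0, 3) → (-5, 0, -3); (0, -3, -4) → (60/17, -3, -32/17)
T2 scale by (-3, 3/2, 2): (-5, 0, -3) → (15, 0, -6); (60/17, -3, -32/17) → (-180/17, -9/2, -64/17)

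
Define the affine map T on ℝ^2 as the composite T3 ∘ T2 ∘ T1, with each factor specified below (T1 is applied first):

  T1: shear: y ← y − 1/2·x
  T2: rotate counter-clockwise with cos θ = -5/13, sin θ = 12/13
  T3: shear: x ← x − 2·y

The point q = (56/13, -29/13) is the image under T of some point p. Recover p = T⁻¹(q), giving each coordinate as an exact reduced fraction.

T1 = [1 0 0; -1/2 1 0; 0 0 1]
T2·T1 = [1/13 -12/13 0; 29/26 -5/13 0; 0 0 1]
T3·…·T1 = [-28/13 -2/13 0; 29/26 -5/13 0; 0 0 1]
det M = 1; M⁻¹ = [-5/13 2/13 0; -29/26 -28/13 0; 0 0 1]
M⁻¹ · (56/13, -29/13)ᵀ = (-2, 0)ᵀ

p = (-2, 0)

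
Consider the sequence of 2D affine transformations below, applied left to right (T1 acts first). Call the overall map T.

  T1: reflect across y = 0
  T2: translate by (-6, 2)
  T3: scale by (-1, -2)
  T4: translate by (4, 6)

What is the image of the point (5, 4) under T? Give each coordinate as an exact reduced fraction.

T(p) = (5, 10)

T1 reflect across y = 0: (5, 4) → (5, -4)
T2 translate by (-6, 2): (5, -4) → (-1, -2)
T3 scale by (-1, -2): (-1, -2) → (1, 4)
T4 translate by (4, 6): (1, 4) → (5, 10)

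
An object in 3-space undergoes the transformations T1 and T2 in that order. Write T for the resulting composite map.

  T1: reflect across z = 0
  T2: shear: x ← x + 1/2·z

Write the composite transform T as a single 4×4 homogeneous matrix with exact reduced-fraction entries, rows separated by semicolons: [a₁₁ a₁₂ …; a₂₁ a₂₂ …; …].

T1 = [1 0 0 0; 0 1 0 0; 0 0 -1 0; 0 0 0 1]
T2·T1 = [1 0 -1/2 0; 0 1 0 0; 0 0 -1 0; 0 0 0 1]

T = [1 0 -1/2 0; 0 1 0 0; 0 0 -1 0; 0 0 0 1]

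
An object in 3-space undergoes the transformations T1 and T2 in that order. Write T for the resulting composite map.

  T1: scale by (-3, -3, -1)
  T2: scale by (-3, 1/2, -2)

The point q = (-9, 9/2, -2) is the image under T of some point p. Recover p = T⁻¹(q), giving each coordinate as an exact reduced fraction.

p = (-1, -3, -1)

T1 = [-3 0 0 0; 0 -3 0 0; 0 0 -1 0; 0 0 0 1]
T2·T1 = [9 0 0 0; 0 -3/2 0 0; 0 0 2 0; 0 0 0 1]
det M = -27; M⁻¹ = [1/9 0 0 0; 0 -2/3 0 0; 0 0 1/2 0; 0 0 0 1]
M⁻¹ · (-9, 9/2, -2)ᵀ = (-1, -3, -1)ᵀ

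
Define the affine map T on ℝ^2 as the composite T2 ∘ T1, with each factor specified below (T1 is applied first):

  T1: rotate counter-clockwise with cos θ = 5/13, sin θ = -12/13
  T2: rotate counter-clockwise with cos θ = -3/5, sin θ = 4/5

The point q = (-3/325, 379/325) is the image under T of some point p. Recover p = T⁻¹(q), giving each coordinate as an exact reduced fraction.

p = (1, 3/5)

T1 = [5/13 12/13 0; -12/13 5/13 0; 0 0 1]
T2·T1 = [33/65 -56/65 0; 56/65 33/65 0; 0 0 1]
det M = 1; M⁻¹ = [33/65 56/65 0; -56/65 33/65 0; 0 0 1]
M⁻¹ · (-3/325, 379/325)ᵀ = (1, 3/5)ᵀ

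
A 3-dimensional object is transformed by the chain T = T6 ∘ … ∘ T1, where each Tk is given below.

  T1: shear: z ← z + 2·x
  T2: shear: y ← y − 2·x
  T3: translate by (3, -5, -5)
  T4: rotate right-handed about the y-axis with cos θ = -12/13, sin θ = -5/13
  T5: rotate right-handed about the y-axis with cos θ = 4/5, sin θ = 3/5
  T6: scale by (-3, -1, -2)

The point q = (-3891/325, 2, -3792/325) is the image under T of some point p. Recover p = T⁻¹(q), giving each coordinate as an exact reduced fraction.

T1 = [1 0 0 0; 0 1 0 0; 2 0 1 0; 0 0 0 1]
T2·T1 = [1 0 0 0; -2 1 0 0; 2 0 1 0; 0 0 0 1]
T3·…·T1 = [1 0 0 3; -2 1 0 -5; 2 0 1 -5; 0 0 0 1]
T4·…·T1 = [-22/13 0 -5/13 -11/13; -2 1 0 -5; -19/13 0 -12/13 75/13; 0 0 0 1]
T5·…·T1 = [-29/13 0 -56/65 181/65; -2 1 0 -5; -2/13 0 -33/65 333/65; 0 0 0 1]
T6·…·T1 = [87/13 0 168/65 -543/65; 2 -1 0 5; 4/13 0 66/65 -666/65; 0 0 0 1]
det M = -6; M⁻¹ = [11/65 0 -28/65 -3; 22/65 -1 -56/65 -1; -2/39 0 29/26 11; 0 0 0 1]
M⁻¹ · (-3891/325, 2, -3792/325)ᵀ = (0, 3, -7/5)ᵀ

p = (0, 3, -7/5)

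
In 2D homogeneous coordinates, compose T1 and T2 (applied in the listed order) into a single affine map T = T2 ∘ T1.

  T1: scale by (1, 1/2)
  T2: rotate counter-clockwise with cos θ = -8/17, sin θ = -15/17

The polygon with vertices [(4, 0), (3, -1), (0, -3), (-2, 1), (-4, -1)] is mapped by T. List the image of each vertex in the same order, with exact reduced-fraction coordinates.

T1 scale by (1, 1/2): (4, 0) → (4, 0); (3, -1) → (3, -1/2); (0, -3) → (0, -3/2); (-2, 1) → (-2, 1/2); (-4, -1) → (-4, -1/2)
T2 rotate counter-clockwise with cos θ = -8/17, sin θ = -15/17: (4, 0) → (-32/17, -60/17); (3, -1/2) → (-63/34, -41/17); (0, -3/2) → (-45/34, 12/17); (-2, 1/2) → (47/34, 26/17); (-4, -1/2) → (49/34, 64/17)

image vertices: (-32/17, -60/17), (-63/34, -41/17), (-45/34, 12/17), (47/34, 26/17), (49/34, 64/17)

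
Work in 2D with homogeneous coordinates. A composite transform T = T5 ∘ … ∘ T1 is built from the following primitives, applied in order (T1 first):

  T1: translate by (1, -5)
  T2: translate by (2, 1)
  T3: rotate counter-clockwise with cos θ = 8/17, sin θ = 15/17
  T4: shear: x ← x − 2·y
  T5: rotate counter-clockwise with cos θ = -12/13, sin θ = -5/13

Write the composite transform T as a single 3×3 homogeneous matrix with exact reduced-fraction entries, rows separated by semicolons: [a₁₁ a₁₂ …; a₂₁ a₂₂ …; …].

T1 = [1 0 1; 0 1 -5; 0 0 1]
T2·T1 = [1 0 3; 0 1 -4; 0 0 1]
T3·…·T1 = [8/17 -15/17 84/17; 15/17 8/17 13/17; 0 0 1]
T4·…·T1 = [-22/17 -31/17 58/17; 15/17 8/17 13/17; 0 0 1]
T5·…·T1 = [339/221 412/221 -631/221; -70/221 59/221 -446/221; 0 0 1]

T = [339/221 412/221 -631/221; -70/221 59/221 -446/221; 0 0 1]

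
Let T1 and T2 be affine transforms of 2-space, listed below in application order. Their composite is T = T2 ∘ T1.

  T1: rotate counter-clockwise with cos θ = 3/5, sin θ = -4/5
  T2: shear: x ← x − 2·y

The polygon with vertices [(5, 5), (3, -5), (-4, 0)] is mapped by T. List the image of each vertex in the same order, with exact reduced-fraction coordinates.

T1 rotate counter-clockwise with cos θ = 3/5, sin θ = -4/5: (5, 5) → (7, -1); (3, -5) → (-11/5, -27/5); (-4, 0) → (-12/5, 16/5)
T2 shear: x ← x − 2·y: (7, -1) → (9, -1); (-11/5, -27/5) → (43/5, -27/5); (-12/5, 16/5) → (-44/5, 16/5)

image vertices: (9, -1), (43/5, -27/5), (-44/5, 16/5)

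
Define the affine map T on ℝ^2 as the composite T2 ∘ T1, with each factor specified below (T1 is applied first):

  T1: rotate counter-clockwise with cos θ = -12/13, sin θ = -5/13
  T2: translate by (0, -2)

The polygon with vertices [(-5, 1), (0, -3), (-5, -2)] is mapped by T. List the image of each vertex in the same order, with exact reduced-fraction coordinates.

image vertices: (5, -1), (-15/13, 10/13), (50/13, 23/13)

T1 rotate counter-clockwise with cos θ = -12/13, sin θ = -5/13: (-5, 1) → (5, 1); (0, -3) → (-15/13, 36/13); (-5, -2) → (50/13, 49/13)
T2 translate by (0, -2): (5, 1) → (5, -1); (-15/13, 36/13) → (-15/13, 10/13); (50/13, 49/13) → (50/13, 23/13)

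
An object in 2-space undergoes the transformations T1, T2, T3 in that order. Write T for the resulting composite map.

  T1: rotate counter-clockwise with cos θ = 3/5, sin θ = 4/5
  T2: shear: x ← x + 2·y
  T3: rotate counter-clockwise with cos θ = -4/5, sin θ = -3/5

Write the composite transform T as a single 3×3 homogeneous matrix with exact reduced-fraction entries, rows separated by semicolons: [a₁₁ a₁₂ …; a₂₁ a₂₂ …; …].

T1 = [3/5 -4/5 0; 4/5 3/5 0; 0 0 1]
T2·T1 = [11/5 2/5 0; 4/5 3/5 0; 0 0 1]
T3·…·T1 = [-32/25 1/25 0; -49/25 -18/25 0; 0 0 1]

T = [-32/25 1/25 0; -49/25 -18/25 0; 0 0 1]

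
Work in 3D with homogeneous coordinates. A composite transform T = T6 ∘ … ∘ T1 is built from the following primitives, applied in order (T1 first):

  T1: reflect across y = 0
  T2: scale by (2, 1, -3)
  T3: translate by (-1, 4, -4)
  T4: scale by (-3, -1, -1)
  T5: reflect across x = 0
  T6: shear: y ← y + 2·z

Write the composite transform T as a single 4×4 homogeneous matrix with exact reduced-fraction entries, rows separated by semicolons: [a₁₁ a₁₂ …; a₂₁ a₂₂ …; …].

T = [6 0 0 -3; 0 1 6 4; 0 0 3 4; 0 0 0 1]

T1 = [1 0 0 0; 0 -1 0 0; 0 0 1 0; 0 0 0 1]
T2·T1 = [2 0 0 0; 0 -1 0 0; 0 0 -3 0; 0 0 0 1]
T3·…·T1 = [2 0 0 -1; 0 -1 0 4; 0 0 -3 -4; 0 0 0 1]
T4·…·T1 = [-6 0 0 3; 0 1 0 -4; 0 0 3 4; 0 0 0 1]
T5·…·T1 = [6 0 0 -3; 0 1 0 -4; 0 0 3 4; 0 0 0 1]
T6·…·T1 = [6 0 0 -3; 0 1 6 4; 0 0 3 4; 0 0 0 1]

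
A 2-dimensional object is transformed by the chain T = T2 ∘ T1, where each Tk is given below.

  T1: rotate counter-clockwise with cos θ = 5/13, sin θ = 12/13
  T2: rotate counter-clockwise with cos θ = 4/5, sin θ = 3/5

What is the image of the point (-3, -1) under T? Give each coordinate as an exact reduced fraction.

T1 rotate counter-clockwise with cos θ = 5/13, sin θ = 12/13: (-3, -1) → (-3/13, -41/13)
T2 rotate counter-clockwise with cos θ = 4/5, sin θ = 3/5: (-3/13, -41/13) → (111/65, -173/65)

T(p) = (111/65, -173/65)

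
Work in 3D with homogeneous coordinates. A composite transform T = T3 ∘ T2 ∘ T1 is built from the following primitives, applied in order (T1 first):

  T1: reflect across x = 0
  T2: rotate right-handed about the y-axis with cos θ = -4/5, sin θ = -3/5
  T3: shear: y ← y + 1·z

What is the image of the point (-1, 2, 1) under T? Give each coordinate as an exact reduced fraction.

T1 reflect across x = 0: (-1, 2, 1) → (1, 2, 1)
T2 rotate right-handed about the y-axis with cos θ = -4/5, sin θ = -3/5: (1, 2, 1) → (-7/5, 2, -1/5)
T3 shear: y ← y + 1·z: (-7/5, 2, -1/5) → (-7/5, 9/5, -1/5)

T(p) = (-7/5, 9/5, -1/5)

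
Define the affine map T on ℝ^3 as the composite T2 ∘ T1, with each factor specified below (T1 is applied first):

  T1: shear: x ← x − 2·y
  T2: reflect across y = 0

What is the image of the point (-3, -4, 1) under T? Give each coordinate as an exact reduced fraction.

T1 shear: x ← x − 2·y: (-3, -4, 1) → (5, -4, 1)
T2 reflect across y = 0: (5, -4, 1) → (5, 4, 1)

T(p) = (5, 4, 1)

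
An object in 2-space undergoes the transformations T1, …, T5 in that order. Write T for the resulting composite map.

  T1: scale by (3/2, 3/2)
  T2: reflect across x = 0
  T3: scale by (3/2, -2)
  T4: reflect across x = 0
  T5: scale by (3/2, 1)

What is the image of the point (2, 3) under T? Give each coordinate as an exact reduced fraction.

T1 scale by (3/2, 3/2): (2, 3) → (3, 9/2)
T2 reflect across x = 0: (3, 9/2) → (-3, 9/2)
T3 scale by (3/2, -2): (-3, 9/2) → (-9/2, -9)
T4 reflect across x = 0: (-9/2, -9) → (9/2, -9)
T5 scale by (3/2, 1): (9/2, -9) → (27/4, -9)

T(p) = (27/4, -9)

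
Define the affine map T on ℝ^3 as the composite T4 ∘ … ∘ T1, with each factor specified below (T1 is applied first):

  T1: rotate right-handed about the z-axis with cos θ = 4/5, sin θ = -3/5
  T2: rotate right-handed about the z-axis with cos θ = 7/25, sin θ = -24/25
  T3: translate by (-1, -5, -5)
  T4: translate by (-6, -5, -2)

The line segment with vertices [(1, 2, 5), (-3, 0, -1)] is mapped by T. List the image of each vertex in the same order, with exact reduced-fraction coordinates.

T1 rotate right-handed about the z-axis with cos θ = 4/5, sin θ = -3/5: (1, 2, 5) → (2, 1, 5); (-3, 0, -1) → (-12/5, 9/5, -1)
T2 rotate right-handed about the z-axis with cos θ = 7/25, sin θ = -24/25: (2, 1, 5) → (38/25, -41/25, 5); (-12/5, 9/5, -1) → (132/125, 351/125, -1)
T3 translate by (-1, -5, -5): (38/25, -41/25, 5) → (13/25, -166/25, 0); (132/125, 351/125, -1) → (7/125, -274/125, -6)
T4 translate by (-6, -5, -2): (13/25, -166/25, 0) → (-137/25, -291/25, -2); (7/125, -274/125, -6) → (-743/125, -899/125, -8)

image vertices: (-137/25, -291/25, -2), (-743/125, -899/125, -8)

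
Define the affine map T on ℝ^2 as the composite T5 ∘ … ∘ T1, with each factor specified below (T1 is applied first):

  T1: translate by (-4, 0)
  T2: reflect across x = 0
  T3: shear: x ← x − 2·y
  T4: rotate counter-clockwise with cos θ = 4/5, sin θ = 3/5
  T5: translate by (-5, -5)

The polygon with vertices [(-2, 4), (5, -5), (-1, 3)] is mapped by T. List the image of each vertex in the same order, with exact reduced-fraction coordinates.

T1 translate by (-4, 0): (-2, 4) → (-6, 4); (5, -5) → (1, -5); (-1, 3) → (-5, 3)
T2 reflect across x = 0: (-6, 4) → (6, 4); (1, -5) → (-1, -5); (-5, 3) → (5, 3)
T3 shear: x ← x − 2·y: (6, 4) → (-2, 4); (-1, -5) → (9, -5); (5, 3) → (-1, 3)
T4 rotate counter-clockwise with cos θ = 4/5, sin θ = 3/5: (-2, 4) → (-4, 2); (9, -5) → (51/5, 7/5); (-1, 3) → (-13/5, 9/5)
T5 translate by (-5, -5): (-4, 2) → (-9, -3); (51/5, 7/5) → (26/5, -18/5); (-13/5, 9/5) → (-38/5, -16/5)

image vertices: (-9, -3), (26/5, -18/5), (-38/5, -16/5)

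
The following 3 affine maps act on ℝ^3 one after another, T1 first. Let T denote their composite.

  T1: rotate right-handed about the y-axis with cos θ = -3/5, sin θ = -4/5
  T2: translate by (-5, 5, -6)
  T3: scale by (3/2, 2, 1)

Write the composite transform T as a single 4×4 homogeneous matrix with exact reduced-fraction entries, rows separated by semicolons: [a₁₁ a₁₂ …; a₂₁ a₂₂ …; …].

T = [-9/10 0 -6/5 -15/2; 0 2 0 10; 4/5 0 -3/5 -6; 0 0 0 1]

T1 = [-3/5 0 -4/5 0; 0 1 0 0; 4/5 0 -3/5 0; 0 0 0 1]
T2·T1 = [-3/5 0 -4/5 -5; 0 1 0 5; 4/5 0 -3/5 -6; 0 0 0 1]
T3·…·T1 = [-9/10 0 -6/5 -15/2; 0 2 0 10; 4/5 0 -3/5 -6; 0 0 0 1]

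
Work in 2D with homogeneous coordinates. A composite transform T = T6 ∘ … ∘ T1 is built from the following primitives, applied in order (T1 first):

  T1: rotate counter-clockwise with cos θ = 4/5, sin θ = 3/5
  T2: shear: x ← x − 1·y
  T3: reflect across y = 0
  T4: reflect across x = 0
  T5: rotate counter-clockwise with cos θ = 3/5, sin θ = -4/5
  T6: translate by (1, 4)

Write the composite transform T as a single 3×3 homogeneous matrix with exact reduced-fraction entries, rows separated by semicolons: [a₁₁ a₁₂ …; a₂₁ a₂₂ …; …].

T = [-3/5 1/5 1; -1/5 -8/5 4; 0 0 1]

T1 = [4/5 -3/5 0; 3/5 4/5 0; 0 0 1]
T2·T1 = [1/5 -7/5 0; 3/5 4/5 0; 0 0 1]
T3·…·T1 = [1/5 -7/5 0; -3/5 -4/5 0; 0 0 1]
T4·…·T1 = [-1/5 7/5 0; -3/5 -4/5 0; 0 0 1]
T5·…·T1 = [-3/5 1/5 0; -1/5 -8/5 0; 0 0 1]
T6·…·T1 = [-3/5 1/5 1; -1/5 -8/5 4; 0 0 1]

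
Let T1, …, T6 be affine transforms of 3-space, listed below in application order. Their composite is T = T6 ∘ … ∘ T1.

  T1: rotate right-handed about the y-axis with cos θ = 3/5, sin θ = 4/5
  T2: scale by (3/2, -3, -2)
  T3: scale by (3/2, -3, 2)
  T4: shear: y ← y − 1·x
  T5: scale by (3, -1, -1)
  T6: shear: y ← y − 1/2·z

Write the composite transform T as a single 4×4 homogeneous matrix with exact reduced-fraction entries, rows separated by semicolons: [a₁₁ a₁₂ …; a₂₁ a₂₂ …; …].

T = [81/20 0 27/5 0; 59/20 -9 3/5 0; -16/5 0 12/5 0; 0 0 0 1]

T1 = [3/5 0 4/5 0; 0 1 0 0; -4/5 0 3/5 0; 0 0 0 1]
T2·T1 = [9/10 0 6/5 0; 0 -3 0 0; 8/5 0 -6/5 0; 0 0 0 1]
T3·…·T1 = [27/20 0 9/5 0; 0 9 0 0; 16/5 0 -12/5 0; 0 0 0 1]
T4·…·T1 = [27/20 0 9/5 0; -27/20 9 -9/5 0; 16/5 0 -12/5 0; 0 0 0 1]
T5·…·T1 = [81/20 0 27/5 0; 27/20 -9 9/5 0; -16/5 0 12/5 0; 0 0 0 1]
T6·…·T1 = [81/20 0 27/5 0; 59/20 -9 3/5 0; -16/5 0 12/5 0; 0 0 0 1]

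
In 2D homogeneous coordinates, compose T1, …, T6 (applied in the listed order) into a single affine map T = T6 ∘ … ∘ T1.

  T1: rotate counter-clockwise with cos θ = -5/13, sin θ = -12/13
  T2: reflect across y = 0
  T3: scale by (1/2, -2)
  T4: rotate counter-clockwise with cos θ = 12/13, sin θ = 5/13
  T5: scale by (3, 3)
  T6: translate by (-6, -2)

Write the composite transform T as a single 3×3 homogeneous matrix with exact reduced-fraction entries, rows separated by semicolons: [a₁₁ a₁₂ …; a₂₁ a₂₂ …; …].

T = [270/169 366/169 -6; -1803/338 -270/169 -2; 0 0 1]

T1 = [-5/13 12/13 0; -12/13 -5/13 0; 0 0 1]
T2·T1 = [-5/13 12/13 0; 12/13 5/13 0; 0 0 1]
T3·…·T1 = [-5/26 6/13 0; -24/13 -10/13 0; 0 0 1]
T4·…·T1 = [90/169 122/169 0; -601/338 -90/169 0; 0 0 1]
T5·…·T1 = [270/169 366/169 0; -1803/338 -270/169 0; 0 0 1]
T6·…·T1 = [270/169 366/169 -6; -1803/338 -270/169 -2; 0 0 1]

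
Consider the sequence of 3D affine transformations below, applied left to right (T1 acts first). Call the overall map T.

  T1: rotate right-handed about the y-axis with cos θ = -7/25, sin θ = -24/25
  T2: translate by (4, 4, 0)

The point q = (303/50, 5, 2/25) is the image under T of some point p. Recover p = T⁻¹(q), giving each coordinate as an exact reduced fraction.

T1 = [-7/25 0 -24/25 0; 0 1 0 0; 24/25 0 -7/25 0; 0 0 0 1]
T2·T1 = [-7/25 0 -24/25 4; 0 1 0 4; 24/25 0 -7/25 0; 0 0 0 1]
det M = 1; M⁻¹ = [-7/25 0 24/25 28/25; 0 1 0 -4; -24/25 0 -7/25 96/25; 0 0 0 1]
M⁻¹ · (303/50, 5, 2/25)ᵀ = (-1/2, 1, -2)ᵀ

p = (-1/2, 1, -2)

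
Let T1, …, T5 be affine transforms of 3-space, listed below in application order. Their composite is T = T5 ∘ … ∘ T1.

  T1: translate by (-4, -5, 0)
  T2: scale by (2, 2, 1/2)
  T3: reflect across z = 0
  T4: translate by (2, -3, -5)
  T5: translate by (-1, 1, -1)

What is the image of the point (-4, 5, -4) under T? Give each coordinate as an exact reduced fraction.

T1 translate by (-4, -5, 0): (-4, 5, -4) → (-8, 0, -4)
T2 scale by (2, 2, 1/2): (-8, 0, -4) → (-16, 0, -2)
T3 reflect across z = 0: (-16, 0, -2) → (-16, 0, 2)
T4 translate by (2, -3, -5): (-16, 0, 2) → (-14, -3, -3)
T5 translate by (-1, 1, -1): (-14, -3, -3) → (-15, -2, -4)

T(p) = (-15, -2, -4)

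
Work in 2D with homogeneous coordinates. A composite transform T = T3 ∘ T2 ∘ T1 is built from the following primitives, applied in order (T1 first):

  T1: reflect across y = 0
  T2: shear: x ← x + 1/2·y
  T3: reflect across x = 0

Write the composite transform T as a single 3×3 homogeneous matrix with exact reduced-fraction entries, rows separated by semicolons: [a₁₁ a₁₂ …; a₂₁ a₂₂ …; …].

T1 = [1 0 0; 0 -1 0; 0 0 1]
T2·T1 = [1 -1/2 0; 0 -1 0; 0 0 1]
T3·…·T1 = [-1 1/2 0; 0 -1 0; 0 0 1]

T = [-1 1/2 0; 0 -1 0; 0 0 1]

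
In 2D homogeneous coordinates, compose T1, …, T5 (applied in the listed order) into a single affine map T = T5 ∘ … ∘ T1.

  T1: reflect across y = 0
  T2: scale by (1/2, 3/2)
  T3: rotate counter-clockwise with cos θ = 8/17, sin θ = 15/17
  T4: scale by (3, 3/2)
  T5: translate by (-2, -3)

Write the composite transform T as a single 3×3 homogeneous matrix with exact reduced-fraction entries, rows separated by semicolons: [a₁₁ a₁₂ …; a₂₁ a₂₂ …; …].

T = [12/17 135/34 -2; 45/68 -18/17 -3; 0 0 1]

T1 = [1 0 0; 0 -1 0; 0 0 1]
T2·T1 = [1/2 0 0; 0 -3/2 0; 0 0 1]
T3·…·T1 = [4/17 45/34 0; 15/34 -12/17 0; 0 0 1]
T4·…·T1 = [12/17 135/34 0; 45/68 -18/17 0; 0 0 1]
T5·…·T1 = [12/17 135/34 -2; 45/68 -18/17 -3; 0 0 1]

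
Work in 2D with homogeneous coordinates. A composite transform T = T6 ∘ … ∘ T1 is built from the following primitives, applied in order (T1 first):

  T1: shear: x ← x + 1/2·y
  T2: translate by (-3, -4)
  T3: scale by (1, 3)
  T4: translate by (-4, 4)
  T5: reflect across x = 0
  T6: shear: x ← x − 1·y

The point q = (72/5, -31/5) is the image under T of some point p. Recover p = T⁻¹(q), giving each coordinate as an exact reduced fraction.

T1 = [1 1/2 0; 0 1 0; 0 0 1]
T2·T1 = [1 1/2 -3; 0 1 -4; 0 0 1]
T3·…·T1 = [1 1/2 -3; 0 3 -12; 0 0 1]
T4·…·T1 = [1 1/2 -7; 0 3 -8; 0 0 1]
T5·…·T1 = [-1 -1/2 7; 0 3 -8; 0 0 1]
T6·…·T1 = [-1 -7/2 15; 0 3 -8; 0 0 1]
det M = -3; M⁻¹ = [-1 -7/6 17/3; 0 1/3 8/3; 0 0 1]
M⁻¹ · (72/5, -31/5)ᵀ = (-3/2, 3/5)ᵀ

p = (-3/2, 3/5)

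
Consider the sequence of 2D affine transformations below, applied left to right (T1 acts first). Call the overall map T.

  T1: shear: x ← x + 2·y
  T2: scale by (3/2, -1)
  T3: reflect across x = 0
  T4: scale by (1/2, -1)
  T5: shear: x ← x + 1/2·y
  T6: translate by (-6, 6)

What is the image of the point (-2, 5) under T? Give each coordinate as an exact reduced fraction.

T1 shear: x ← x + 2·y: (-2, 5) → (8, 5)
T2 scale by (3/2, -1): (8, 5) → (12, -5)
T3 reflect across x = 0: (12, -5) → (-12, -5)
T4 scale by (1/2, -1): (-12, -5) → (-6, 5)
T5 shear: x ← x + 1/2·y: (-6, 5) → (-7/2, 5)
T6 translate by (-6, 6): (-7/2, 5) → (-19/2, 11)

T(p) = (-19/2, 11)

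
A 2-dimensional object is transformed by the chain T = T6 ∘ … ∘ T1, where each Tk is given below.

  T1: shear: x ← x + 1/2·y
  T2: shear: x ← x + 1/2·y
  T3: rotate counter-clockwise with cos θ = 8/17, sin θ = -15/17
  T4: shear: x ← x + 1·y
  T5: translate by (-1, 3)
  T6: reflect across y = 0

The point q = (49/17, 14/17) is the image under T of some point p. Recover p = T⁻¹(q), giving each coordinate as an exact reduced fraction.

p = (2, 5)

T1 = [1 1/2 0; 0 1 0; 0 0 1]
T2·T1 = [1 1 0; 0 1 0; 0 0 1]
T3·…·T1 = [8/17 23/17 0; -15/17 -7/17 0; 0 0 1]
T4·…·T1 = [-7/17 16/17 0; -15/17 -7/17 0; 0 0 1]
T5·…·T1 = [-7/17 16/17 -1; -15/17 -7/17 3; 0 0 1]
T6·…·T1 = [-7/17 16/17 -1; 15/17 7/17 -3; 0 0 1]
det M = -1; M⁻¹ = [-7/17 16/17 41/17; 15/17 7/17 36/17; 0 0 1]
M⁻¹ · (49/17, 14/17)ᵀ = (2, 5)ᵀ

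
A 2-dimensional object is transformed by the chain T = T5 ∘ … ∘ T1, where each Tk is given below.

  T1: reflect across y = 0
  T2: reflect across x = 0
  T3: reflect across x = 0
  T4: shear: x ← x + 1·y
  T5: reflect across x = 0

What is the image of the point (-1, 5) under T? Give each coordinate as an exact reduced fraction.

T1 reflect across y = 0: (-1, 5) → (-1, -5)
T2 reflect across x = 0: (-1, -5) → (1, -5)
T3 reflect across x = 0: (1, -5) → (-1, -5)
T4 shear: x ← x + 1·y: (-1, -5) → (-6, -5)
T5 reflect across x = 0: (-6, -5) → (6, -5)

T(p) = (6, -5)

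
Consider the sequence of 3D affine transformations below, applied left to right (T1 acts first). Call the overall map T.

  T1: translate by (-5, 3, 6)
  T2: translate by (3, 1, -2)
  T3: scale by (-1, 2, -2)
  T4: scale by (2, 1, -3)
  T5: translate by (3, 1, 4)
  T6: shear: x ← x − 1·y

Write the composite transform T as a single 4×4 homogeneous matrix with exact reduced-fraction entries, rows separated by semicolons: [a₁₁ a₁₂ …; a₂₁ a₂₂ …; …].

T1 = [1 0 0 -5; 0 1 0 3; 0 0 1 6; 0 0 0 1]
T2·T1 = [1 0 0 -2; 0 1 0 4; 0 0 1 4; 0 0 0 1]
T3·…·T1 = [-1 0 0 2; 0 2 0 8; 0 0 -2 -8; 0 0 0 1]
T4·…·T1 = [-2 0 0 4; 0 2 0 8; 0 0 6 24; 0 0 0 1]
T5·…·T1 = [-2 0 0 7; 0 2 0 9; 0 0 6 28; 0 0 0 1]
T6·…·T1 = [-2 -2 0 -2; 0 2 0 9; 0 0 6 28; 0 0 0 1]

T = [-2 -2 0 -2; 0 2 0 9; 0 0 6 28; 0 0 0 1]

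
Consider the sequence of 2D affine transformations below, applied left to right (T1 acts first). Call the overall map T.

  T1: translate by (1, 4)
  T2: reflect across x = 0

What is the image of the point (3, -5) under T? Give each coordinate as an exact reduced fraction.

T1 translate by (1, 4): (3, -5) → (4, -1)
T2 reflect across x = 0: (4, -1) → (-4, -1)

T(p) = (-4, -1)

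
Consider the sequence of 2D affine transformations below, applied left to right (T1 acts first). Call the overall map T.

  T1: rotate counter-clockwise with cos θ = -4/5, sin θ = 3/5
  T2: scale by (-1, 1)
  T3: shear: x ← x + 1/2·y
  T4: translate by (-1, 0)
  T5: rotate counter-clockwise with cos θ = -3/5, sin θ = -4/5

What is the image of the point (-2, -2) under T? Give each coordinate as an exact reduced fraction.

T(p) = (62/25, 66/25)

T1 rotate counter-clockwise with cos θ = -4/5, sin θ = 3/5: (-2, -2) → (14/5, 2/5)
T2 scale by (-1, 1): (14/5, 2/5) → (-14/5, 2/5)
T3 shear: x ← x + 1/2·y: (-14/5, 2/5) → (-13/5, 2/5)
T4 translate by (-1, 0): (-13/5, 2/5) → (-18/5, 2/5)
T5 rotate counter-clockwise with cos θ = -3/5, sin θ = -4/5: (-18/5, 2/5) → (62/25, 66/25)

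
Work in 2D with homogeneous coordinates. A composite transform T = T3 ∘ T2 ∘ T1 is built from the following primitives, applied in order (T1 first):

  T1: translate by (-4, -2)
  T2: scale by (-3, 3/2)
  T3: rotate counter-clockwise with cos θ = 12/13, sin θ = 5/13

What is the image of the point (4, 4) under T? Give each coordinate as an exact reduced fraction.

T(p) = (-15/13, 36/13)

T1 translate by (-4, -2): (4, 4) → (0, 2)
T2 scale by (-3, 3/2): (0, 2) → (0, 3)
T3 rotate counter-clockwise with cos θ = 12/13, sin θ = 5/13: (0, 3) → (-15/13, 36/13)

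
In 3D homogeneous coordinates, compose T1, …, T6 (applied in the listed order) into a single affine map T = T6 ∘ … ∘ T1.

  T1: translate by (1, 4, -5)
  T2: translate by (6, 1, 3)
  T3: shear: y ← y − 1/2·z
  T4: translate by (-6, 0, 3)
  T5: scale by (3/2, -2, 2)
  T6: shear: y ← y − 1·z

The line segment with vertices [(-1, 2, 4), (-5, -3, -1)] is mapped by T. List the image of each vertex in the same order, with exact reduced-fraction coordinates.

T1 translate by (1, 4, -5): (-1, 2, 4) → (0, 6, -1); (-5, -3, -1) → (-4, 1, -6)
T2 translate by (6, 1, 3): (0, 6, -1) → (6, 7, 2); (-4, 1, -6) → (2, 2, -3)
T3 shear: y ← y − 1/2·z: (6, 7, 2) → (6, 6, 2); (2, 2, -3) → (2, 7/2, -3)
T4 translate by (-6, 0, 3): (6, 6, 2) → (0, 6, 5); (2, 7/2, -3) → (-4, 7/2, 0)
T5 scale by (3/2, -2, 2): (0, 6, 5) → (0, -12, 10); (-4, 7/2, 0) → (-6, -7, 0)
T6 shear: y ← y − 1·z: (0, -12, 10) → (0, -22, 10); (-6, -7, 0) → (-6, -7, 0)

image vertices: (0, -22, 10), (-6, -7, 0)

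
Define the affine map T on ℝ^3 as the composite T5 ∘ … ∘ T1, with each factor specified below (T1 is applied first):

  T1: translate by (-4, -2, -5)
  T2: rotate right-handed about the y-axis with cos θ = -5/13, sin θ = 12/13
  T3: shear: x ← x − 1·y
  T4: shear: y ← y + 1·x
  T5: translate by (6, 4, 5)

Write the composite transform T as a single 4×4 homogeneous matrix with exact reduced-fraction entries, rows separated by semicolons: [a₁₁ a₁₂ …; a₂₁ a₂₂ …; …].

T1 = [1 0 0 -4; 0 1 0 -2; 0 0 1 -5; 0 0 0 1]
T2·T1 = [-5/13 0 12/13 -40/13; 0 1 0 -2; -12/13 0 -5/13 73/13; 0 0 0 1]
T3·…·T1 = [-5/13 -1 12/13 -14/13; 0 1 0 -2; -12/13 0 -5/13 73/13; 0 0 0 1]
T4·…·T1 = [-5/13 -1 12/13 -14/13; -5/13 0 12/13 -40/13; -12/13 0 -5/13 73/13; 0 0 0 1]
T5·…·T1 = [-5/13 -1 12/13 64/13; -5/13 0 12/13 12/13; -12/13 0 -5/13 138/13; 0 0 0 1]

T = [-5/13 -1 12/13 64/13; -5/13 0 12/13 12/13; -12/13 0 -5/13 138/13; 0 0 0 1]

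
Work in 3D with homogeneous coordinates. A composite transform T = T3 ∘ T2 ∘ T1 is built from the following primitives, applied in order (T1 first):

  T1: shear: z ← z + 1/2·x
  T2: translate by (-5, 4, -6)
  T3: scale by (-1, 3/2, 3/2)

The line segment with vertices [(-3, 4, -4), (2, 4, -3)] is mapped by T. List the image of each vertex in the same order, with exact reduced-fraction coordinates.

T1 shear: z ← z + 1/2·x: (-3, 4, -4) → (-3, 4, -11/2); (2, 4, -3) → (2, 4, -2)
T2 translate by (-5, 4, -6): (-3, 4, -11/2) → (-8, 8, -23/2); (2, 4, -2) → (-3, 8, -8)
T3 scale by (-1, 3/2, 3/2): (-8, 8, -23/2) → (8, 12, -69/4); (-3, 8, -8) → (3, 12, -12)

image vertices: (8, 12, -69/4), (3, 12, -12)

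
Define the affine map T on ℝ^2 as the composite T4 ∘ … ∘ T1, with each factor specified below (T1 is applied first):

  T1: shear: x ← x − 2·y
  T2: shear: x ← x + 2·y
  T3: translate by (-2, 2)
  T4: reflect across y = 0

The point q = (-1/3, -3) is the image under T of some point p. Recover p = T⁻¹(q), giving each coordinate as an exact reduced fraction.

p = (5/3, 1)

T1 = [1 -2 0; 0 1 0; 0 0 1]
T2·T1 = [1 0 0; 0 1 0; 0 0 1]
T3·…·T1 = [1 0 -2; 0 1 2; 0 0 1]
T4·…·T1 = [1 0 -2; 0 -1 -2; 0 0 1]
det M = -1; M⁻¹ = [1 0 2; 0 -1 -2; 0 0 1]
M⁻¹ · (-1/3, -3)ᵀ = (5/3, 1)ᵀ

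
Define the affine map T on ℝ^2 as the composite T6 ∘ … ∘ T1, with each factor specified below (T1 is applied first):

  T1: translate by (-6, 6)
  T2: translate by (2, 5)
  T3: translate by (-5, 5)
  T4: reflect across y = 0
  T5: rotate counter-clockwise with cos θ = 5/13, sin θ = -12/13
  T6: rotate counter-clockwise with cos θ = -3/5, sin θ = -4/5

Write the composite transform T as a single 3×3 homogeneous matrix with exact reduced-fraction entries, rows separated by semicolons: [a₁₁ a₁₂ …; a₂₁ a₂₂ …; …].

T1 = [1 0 -6; 0 1 6; 0 0 1]
T2·T1 = [1 0 -4; 0 1 11; 0 0 1]
T3·…·T1 = [1 0 -9; 0 1 16; 0 0 1]
T4·…·T1 = [1 0 -9; 0 -1 -16; 0 0 1]
T5·…·T1 = [5/13 -12/13 -237/13; -12/13 -5/13 28/13; 0 0 1]
T6·…·T1 = [-63/65 16/65 823/65; 16/65 63/65 864/65; 0 0 1]

T = [-63/65 16/65 823/65; 16/65 63/65 864/65; 0 0 1]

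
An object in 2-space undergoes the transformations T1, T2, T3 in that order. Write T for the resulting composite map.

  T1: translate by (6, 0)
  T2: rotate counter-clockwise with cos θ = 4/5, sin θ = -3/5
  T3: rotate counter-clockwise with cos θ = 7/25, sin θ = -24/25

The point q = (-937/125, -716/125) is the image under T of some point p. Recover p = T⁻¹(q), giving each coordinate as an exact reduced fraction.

T1 = [1 0 6; 0 1 0; 0 0 1]
T2·T1 = [4/5 3/5 24/5; -3/5 4/5 -18/5; 0 0 1]
T3·…·T1 = [-44/125 117/125 -264/125; -117/125 -44/125 -702/125; 0 0 1]
det M = 1; M⁻¹ = [-44/125 -117/125 -6; 117/125 -44/125 0; 0 0 1]
M⁻¹ · (-937/125, -716/125)ᵀ = (2, -5)ᵀ

p = (2, -5)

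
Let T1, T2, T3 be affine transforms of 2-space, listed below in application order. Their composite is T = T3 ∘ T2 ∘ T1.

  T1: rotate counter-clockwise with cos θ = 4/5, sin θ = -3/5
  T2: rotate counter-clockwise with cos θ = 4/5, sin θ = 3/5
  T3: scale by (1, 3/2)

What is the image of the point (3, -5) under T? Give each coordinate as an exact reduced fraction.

T(p) = (3, -15/2)

T1 rotate counter-clockwise with cos θ = 4/5, sin θ = -3/5: (3, -5) → (-3/5, -29/5)
T2 rotate counter-clockwise with cos θ = 4/5, sin θ = 3/5: (-3/5, -29/5) → (3, -5)
T3 scale by (1, 3/2): (3, -5) → (3, -15/2)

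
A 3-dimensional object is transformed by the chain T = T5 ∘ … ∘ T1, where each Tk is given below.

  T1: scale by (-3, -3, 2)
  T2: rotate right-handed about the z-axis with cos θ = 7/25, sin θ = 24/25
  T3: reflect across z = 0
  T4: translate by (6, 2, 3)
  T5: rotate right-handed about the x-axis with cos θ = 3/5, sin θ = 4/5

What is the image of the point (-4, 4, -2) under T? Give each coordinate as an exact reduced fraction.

T1 scale by (-3, -3, 2): (-4, 4, -2) → (12, -12, -4)
T2 rotate right-handed about the z-axis with cos θ = 7/25, sin θ = 24/25: (12, -12, -4) → (372/25, 204/25, -4)
T3 reflect across z = 0: (372/25, 204/25, -4) → (372/25, 204/25, 4)
T4 translate by (6, 2, 3): (372/25, 204/25, 4) → (522/25, 254/25, 7)
T5 rotate right-handed about the x-axis with cos θ = 3/5, sin θ = 4/5: (522/25, 254/25, 7) → (522/25, 62/125, 1541/125)

T(p) = (522/25, 62/125, 1541/125)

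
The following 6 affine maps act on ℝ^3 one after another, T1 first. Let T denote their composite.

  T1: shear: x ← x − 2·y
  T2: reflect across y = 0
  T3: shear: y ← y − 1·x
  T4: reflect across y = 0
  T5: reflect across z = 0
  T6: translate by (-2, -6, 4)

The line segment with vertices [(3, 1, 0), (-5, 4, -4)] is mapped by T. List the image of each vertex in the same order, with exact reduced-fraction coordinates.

T1 shear: x ← x − 2·y: (3, 1, 0) → (1, 1, 0); (-5, 4, -4) → (-13, 4, -4)
T2 reflect across y = 0: (1, 1, 0) → (1, -1, 0); (-13, 4, -4) → (-13, -4, -4)
T3 shear: y ← y − 1·x: (1, -1, 0) → (1, -2, 0); (-13, -4, -4) → (-13, 9, -4)
T4 reflect across y = 0: (1, -2, 0) → (1, 2, 0); (-13, 9, -4) → (-13, -9, -4)
T5 reflect across z = 0: (1, 2, 0) → (1, 2, 0); (-13, -9, -4) → (-13, -9, 4)
T6 translate by (-2, -6, 4): (1, 2, 0) → (-1, -4, 4); (-13, -9, 4) → (-15, -15, 8)

image vertices: (-1, -4, 4), (-15, -15, 8)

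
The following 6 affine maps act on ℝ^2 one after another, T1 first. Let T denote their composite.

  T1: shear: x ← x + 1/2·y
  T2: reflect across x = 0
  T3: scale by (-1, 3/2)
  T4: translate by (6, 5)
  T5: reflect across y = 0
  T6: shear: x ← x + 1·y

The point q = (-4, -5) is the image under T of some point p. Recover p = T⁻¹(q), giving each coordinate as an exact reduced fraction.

p = (-5, 0)

T1 = [1 1/2 0; 0 1 0; 0 0 1]
T2·T1 = [-1 -1/2 0; 0 1 0; 0 0 1]
T3·…·T1 = [1 1/2 0; 0 3/2 0; 0 0 1]
T4·…·T1 = [1 1/2 6; 0 3/2 5; 0 0 1]
T5·…·T1 = [1 1/2 6; 0 -3/2 -5; 0 0 1]
T6·…·T1 = [1 -1 1; 0 -3/2 -5; 0 0 1]
det M = -3/2; M⁻¹ = [1 -2/3 -13/3; 0 -2/3 -10/3; 0 0 1]
M⁻¹ · (-4, -5)ᵀ = (-5, 0)ᵀ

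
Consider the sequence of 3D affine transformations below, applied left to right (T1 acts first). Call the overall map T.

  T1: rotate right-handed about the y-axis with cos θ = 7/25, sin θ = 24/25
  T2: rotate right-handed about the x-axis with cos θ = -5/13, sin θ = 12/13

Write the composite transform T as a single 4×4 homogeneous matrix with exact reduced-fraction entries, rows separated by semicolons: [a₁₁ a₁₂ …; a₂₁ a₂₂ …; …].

T1 = [7/25 0 24/25 0; 0 1 0 0; -24/25 0 7/25 0; 0 0 0 1]
T2·T1 = [7/25 0 24/25 0; 288/325 -5/13 -84/325 0; 24/65 12/13 -7/65 0; 0 0 0 1]

T = [7/25 0 24/25 0; 288/325 -5/13 -84/325 0; 24/65 12/13 -7/65 0; 0 0 0 1]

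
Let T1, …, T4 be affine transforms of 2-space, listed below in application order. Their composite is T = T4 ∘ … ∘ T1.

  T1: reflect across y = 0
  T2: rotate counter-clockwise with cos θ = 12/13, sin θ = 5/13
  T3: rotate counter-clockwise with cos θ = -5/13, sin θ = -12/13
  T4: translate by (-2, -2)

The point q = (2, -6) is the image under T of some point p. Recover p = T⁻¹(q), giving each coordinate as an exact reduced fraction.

p = (4, -4)

T1 = [1 0 0; 0 -1 0; 0 0 1]
T2·T1 = [12/13 5/13 0; 5/13 -12/13 0; 0 0 1]
T3·…·T1 = [0 -1 0; -1 0 0; 0 0 1]
T4·…·T1 = [0 -1 -2; -1 0 -2; 0 0 1]
det M = -1; M⁻¹ = [0 -1 -2; -1 0 -2; 0 0 1]
M⁻¹ · (2, -6)ᵀ = (4, -4)ᵀ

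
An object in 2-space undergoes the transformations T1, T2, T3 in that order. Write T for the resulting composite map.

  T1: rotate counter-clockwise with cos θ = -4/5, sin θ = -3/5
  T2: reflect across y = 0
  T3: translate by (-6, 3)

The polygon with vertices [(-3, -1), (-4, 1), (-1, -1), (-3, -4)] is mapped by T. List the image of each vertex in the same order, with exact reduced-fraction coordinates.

T1 rotate counter-clockwise with cos θ = -4/5, sin θ = -3/5: (-3, -1) → (9/5, 13/5); (-4, 1) → (19/5, 8/5); (-1, -1) → (1/5, 7/5); (-3, -4) → (0, 5)
T2 reflect across y = 0: (9/5, 13/5) → (9/5, -13/5); (19/5, 8/5) → (19/5, -8/5); (1/5, 7/5) → (1/5, -7/5); (0, 5) → (0, -5)
T3 translate by (-6, 3): (9/5, -13/5) → (-21/5, 2/5); (19/5, -8/5) → (-11/5, 7/5); (1/5, -7/5) → (-29/5, 8/5); (0, -5) → (-6, -2)

image vertices: (-21/5, 2/5), (-11/5, 7/5), (-29/5, 8/5), (-6, -2)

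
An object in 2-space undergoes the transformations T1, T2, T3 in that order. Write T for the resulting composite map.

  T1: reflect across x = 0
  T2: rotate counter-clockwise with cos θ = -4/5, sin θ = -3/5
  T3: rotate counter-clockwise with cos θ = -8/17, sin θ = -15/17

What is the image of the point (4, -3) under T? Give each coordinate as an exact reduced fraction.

T1 reflect across x = 0: (4, -3) → (-4, -3)
T2 rotate counter-clockwise with cos θ = -4/5, sin θ = -3/5: (-4, -3) → (7/5, 24/5)
T3 rotate counter-clockwise with cos θ = -8/17, sin θ = -15/17: (7/5, 24/5) → (304/85, -297/85)

T(p) = (304/85, -297/85)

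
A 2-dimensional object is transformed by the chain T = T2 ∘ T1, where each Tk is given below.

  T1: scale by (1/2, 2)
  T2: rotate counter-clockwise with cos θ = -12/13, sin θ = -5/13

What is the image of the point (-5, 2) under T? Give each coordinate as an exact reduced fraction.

T1 scale by (1/2, 2): (-5, 2) → (-5/2, 4)
T2 rotate counter-clockwise with cos θ = -12/13, sin θ = -5/13: (-5/2, 4) → (50/13, -71/26)

T(p) = (50/13, -71/26)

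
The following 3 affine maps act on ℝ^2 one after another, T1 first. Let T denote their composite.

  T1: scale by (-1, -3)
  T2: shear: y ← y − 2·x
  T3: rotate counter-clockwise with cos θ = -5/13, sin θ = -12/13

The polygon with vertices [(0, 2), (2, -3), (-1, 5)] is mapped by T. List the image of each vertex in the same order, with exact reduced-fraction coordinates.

image vertices: (-72/13, 30/13), (166/13, -41/13), (-209/13, 73/13)

T1 scale by (-1, -3): (0, 2) → (0, -6); (2, -3) → (-2, 9); (-1, 5) → (1, -15)
T2 shear: y ← y − 2·x: (0, -6) → (0, -6); (-2, 9) → (-2, 13); (1, -15) → (1, -17)
T3 rotate counter-clockwise with cos θ = -5/13, sin θ = -12/13: (0, -6) → (-72/13, 30/13); (-2, 13) → (166/13, -41/13); (1, -17) → (-209/13, 73/13)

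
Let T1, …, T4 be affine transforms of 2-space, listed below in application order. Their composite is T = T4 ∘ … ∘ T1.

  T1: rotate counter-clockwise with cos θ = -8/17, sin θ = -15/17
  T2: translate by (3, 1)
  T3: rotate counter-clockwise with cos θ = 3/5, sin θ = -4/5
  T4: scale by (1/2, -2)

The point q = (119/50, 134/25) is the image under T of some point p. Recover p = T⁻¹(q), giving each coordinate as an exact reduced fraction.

T1 = [-8/17 15/17 0; -15/17 -8/17 0; 0 0 1]
T2·T1 = [-8/17 15/17 3; -15/17 -8/17 1; 0 0 1]
T3·…·T1 = [-84/85 13/85 13/5; -13/85 -84/85 -9/5; 0 0 1]
T4·…·T1 = [-42/85 13/170 13/10; 26/85 168/85 18/5; 0 0 1]
det M = -1; M⁻¹ = [-168/85 13/170 39/17; 26/85 42/85 -37/17; 0 0 1]
M⁻¹ · (119/50, 134/25)ᵀ = (-2, 6/5)ᵀ

p = (-2, 6/5)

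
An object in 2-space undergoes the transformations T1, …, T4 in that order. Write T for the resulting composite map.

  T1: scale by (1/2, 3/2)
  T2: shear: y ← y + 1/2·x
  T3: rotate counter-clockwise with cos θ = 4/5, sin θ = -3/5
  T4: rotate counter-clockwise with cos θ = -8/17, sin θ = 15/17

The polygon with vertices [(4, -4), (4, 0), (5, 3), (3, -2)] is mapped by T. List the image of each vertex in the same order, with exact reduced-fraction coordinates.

T1 scale by (1/2, 3/2): (4, -4) → (2, -6); (4, 0) → (2, 0); (5, 3) → (5/2, 9/2); (3, -2) → (3/2, -3)
T2 shear: y ← y + 1/2·x: (2, -6) → (2, -5); (2, 0) → (2, 1); (5/2, 9/2) → (5/2, 23/4); (3/2, -3) → (3/2, -9/4)
T3 rotate counter-clockwise with cos θ = 4/5, sin θ = -3/5: (2, -5) → (-7/5, -26/5); (2, 1) → (11/5, -2/5); (5/2, 23/4) → (109/20, 31/10); (3/2, -9/4) → (-3/20, -27/10)
T4 rotate counter-clockwise with cos θ = -8/17, sin θ = 15/17: (-7/5, -26/5) → (446/85, 103/85); (11/5, -2/5) → (-58/85, 181/85); (109/20, 31/10) → (-53/10, 67/20); (-3/20, -27/10) → (417/170, 387/340)

image vertices: (446/85, 103/85), (-58/85, 181/85), (-53/10, 67/20), (417/170, 387/340)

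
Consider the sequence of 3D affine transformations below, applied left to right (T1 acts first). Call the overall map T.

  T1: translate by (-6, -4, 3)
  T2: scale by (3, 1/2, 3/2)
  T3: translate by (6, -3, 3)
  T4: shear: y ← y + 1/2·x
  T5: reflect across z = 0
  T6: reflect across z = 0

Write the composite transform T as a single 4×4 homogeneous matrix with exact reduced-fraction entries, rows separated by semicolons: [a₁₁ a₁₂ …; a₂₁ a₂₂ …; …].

T = [3 0 0 -12; 3/2 1/2 0 -11; 0 0 3/2 15/2; 0 0 0 1]

T1 = [1 0 0 -6; 0 1 0 -4; 0 0 1 3; 0 0 0 1]
T2·T1 = [3 0 0 -18; 0 1/2 0 -2; 0 0 3/2 9/2; 0 0 0 1]
T3·…·T1 = [3 0 0 -12; 0 1/2 0 -5; 0 0 3/2 15/2; 0 0 0 1]
T4·…·T1 = [3 0 0 -12; 3/2 1/2 0 -11; 0 0 3/2 15/2; 0 0 0 1]
T5·…·T1 = [3 0 0 -12; 3/2 1/2 0 -11; 0 0 -3/2 -15/2; 0 0 0 1]
T6·…·T1 = [3 0 0 -12; 3/2 1/2 0 -11; 0 0 3/2 15/2; 0 0 0 1]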